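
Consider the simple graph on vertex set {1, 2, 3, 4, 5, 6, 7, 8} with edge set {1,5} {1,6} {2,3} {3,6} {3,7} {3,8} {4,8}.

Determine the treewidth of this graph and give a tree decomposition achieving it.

Each bag holds 2 vertices, so the decomposition has width 1, which upper-bounds the treewidth. Since G has at least one edge (e.g. 3–6), it is not an edgeless graph, so tw(G) ≥ 1. Combining the bounds, tw(G) = 1.

Treewidth 1.
One such decomposition:
Bags: B1 = {3, 6}  B2 = {1, 6}  B3 = {3, 7}  B4 = {3, 8}  B5 = {4, 8}  B6 = {2, 3}  B7 = {1, 5}
Tree: B1–B2, B1–B3, B1–B4, B4–B5, B1–B6, B2–B7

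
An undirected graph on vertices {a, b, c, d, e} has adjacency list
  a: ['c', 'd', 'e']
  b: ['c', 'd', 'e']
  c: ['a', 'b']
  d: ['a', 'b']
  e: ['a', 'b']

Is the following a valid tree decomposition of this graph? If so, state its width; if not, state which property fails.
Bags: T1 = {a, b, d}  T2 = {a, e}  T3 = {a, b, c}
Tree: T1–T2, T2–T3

A tree decomposition must satisfy three properties: every vertex lies in some bag; for every edge, both endpoints lie together in some bag; and for every vertex, the bags containing it form a connected subtree. Here edge (b,e) lies in no bag, so the decomposition is invalid.

No — edge (b,e) lies in no bag.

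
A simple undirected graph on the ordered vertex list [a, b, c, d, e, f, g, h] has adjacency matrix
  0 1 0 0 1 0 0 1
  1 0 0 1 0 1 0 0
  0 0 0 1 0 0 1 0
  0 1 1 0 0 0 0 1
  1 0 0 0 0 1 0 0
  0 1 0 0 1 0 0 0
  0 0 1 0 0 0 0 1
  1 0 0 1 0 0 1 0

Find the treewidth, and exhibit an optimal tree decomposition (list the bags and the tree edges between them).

Each bag holds 3 vertices, so the decomposition has width 2, which upper-bounds the treewidth. Since c–g–h–d–c is a cycle in G, G is not acyclic. Forests are exactly the graphs of treewidth ≤ 1, so tw(G) ≥ 2. Hence tw(G) = 2 exactly.

Treewidth 2.
Bags: B1 = {c, d, g}  B2 = {d, g, h}  B3 = {b, d, h}  B4 = {a, b, h}  B5 = {a, b, f}  B6 = {a, e, f}
Tree: B1–B2, B2–B3, B3–B4, B4–B5, B5–B6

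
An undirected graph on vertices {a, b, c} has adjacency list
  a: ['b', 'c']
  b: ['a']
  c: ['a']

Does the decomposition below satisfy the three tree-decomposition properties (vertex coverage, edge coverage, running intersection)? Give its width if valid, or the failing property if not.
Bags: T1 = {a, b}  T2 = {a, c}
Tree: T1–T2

Vertex coverage: the bags together contain {a, b, c}, the full vertex set. Edge coverage: each edge of G has both endpoints in at least one bag. Running intersection: for every vertex, the bags containing it form a connected subtree. All three properties hold, so this is a valid tree decomposition of width max|bag| − 1 = 1, and hence tw(G) ≤ 1.

Yes; width 1.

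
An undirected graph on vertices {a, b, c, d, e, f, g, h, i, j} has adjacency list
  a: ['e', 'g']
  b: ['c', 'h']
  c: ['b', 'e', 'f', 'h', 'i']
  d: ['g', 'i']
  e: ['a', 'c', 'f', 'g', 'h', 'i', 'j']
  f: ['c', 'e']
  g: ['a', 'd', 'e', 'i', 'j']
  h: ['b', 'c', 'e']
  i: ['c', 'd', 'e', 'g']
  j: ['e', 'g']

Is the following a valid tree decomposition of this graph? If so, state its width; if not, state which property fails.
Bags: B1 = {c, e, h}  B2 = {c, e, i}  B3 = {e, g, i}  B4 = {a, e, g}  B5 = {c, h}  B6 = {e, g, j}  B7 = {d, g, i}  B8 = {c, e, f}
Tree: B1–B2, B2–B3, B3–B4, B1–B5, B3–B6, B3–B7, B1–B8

No — vertex b appears in no bag.

A tree decomposition must satisfy three properties: every vertex lies in some bag; for every edge, both endpoints lie together in some bag; and for every vertex, the bags containing it form a connected subtree. Here vertex b appears in no bag, so the decomposition is invalid.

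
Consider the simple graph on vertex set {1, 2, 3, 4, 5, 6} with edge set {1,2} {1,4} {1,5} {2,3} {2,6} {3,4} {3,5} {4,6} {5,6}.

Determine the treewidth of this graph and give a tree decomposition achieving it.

Every bag has size at most 4, so the width is 4 − 1 = 3 and tw(G) ≤ 3. For the lower bound: the 4 vertex sets {2,3}, {5,6}, {4}, {1} are disjoint, each induces a connected subgraph, and every pair is joined by at least one edge of G. Contracting each set to a single vertex therefore yields K_{4} as a minor, and since treewidth is minor-monotone, tw(G) ≥ tw(K_{4}) = 3. Combining the bounds, tw(G) = 3.

Treewidth 3.
Bags: B1 = {2, 3, 4, 5}  B2 = {2, 4, 5, 6}  B3 = {1, 2, 4, 5}
Tree: B1–B2, B2–B3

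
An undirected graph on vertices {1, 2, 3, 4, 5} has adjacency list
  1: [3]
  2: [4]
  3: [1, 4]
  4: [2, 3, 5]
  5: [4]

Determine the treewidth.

1

A width-1 tree decomposition is:
Bags: B1 = {3, 4}  B2 = {1, 3}  B3 = {2, 4}  B4 = {4, 5}
Tree: B1–B2, B1–B3, B1–B4
The largest bag has 2 vertices, giving width 1; this decomposition certifies tw(G) ≤ 1. G has an edge, so its treewidth is at least 1. Combining the bounds, tw(G) = 1.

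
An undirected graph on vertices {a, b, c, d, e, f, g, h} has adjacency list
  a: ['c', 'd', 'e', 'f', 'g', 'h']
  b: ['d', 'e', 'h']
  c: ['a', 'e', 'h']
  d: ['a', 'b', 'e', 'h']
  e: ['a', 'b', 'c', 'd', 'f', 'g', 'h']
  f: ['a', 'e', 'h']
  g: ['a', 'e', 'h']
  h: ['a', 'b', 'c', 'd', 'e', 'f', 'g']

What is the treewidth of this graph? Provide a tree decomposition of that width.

Treewidth 3.
One optimal decomposition is:
Bags: B1 = {b, d, e, h}  B2 = {a, d, e, h}  B3 = {a, e, g, h}  B4 = {a, e, f, h}  B5 = {a, c, e, h}
Tree: B1–B2, B2–B3, B2–B4, B3–B5

Every bag has size at most 4, so the width is 4 − 1 = 3 and tw(G) ≤ 3. Conversely, {a, d, e, h} is a clique of size 4, and the vertices of any clique must share a bag in every tree decomposition; so some bag has ≥ 4 vertices and tw(G) ≥ 3. Therefore the treewidth is 3.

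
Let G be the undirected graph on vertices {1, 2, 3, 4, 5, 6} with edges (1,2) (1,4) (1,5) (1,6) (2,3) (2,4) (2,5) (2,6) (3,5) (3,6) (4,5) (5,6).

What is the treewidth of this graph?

3

A width-3 tree decomposition is:
Bags: B1 = {2, 3, 5, 6}  B2 = {1, 2, 5, 6}  B3 = {1, 2, 4, 5}
Tree: B1–B2, B2–B3
The largest bag has 4 vertices, giving width 3; this decomposition certifies tw(G) ≤ 3. Conversely, {1, 2, 4, 5} is a clique of size 4, and the vertices of any clique must share a bag in every tree decomposition; so some bag has ≥ 4 vertices and tw(G) ≥ 3. Combining the bounds, tw(G) = 3.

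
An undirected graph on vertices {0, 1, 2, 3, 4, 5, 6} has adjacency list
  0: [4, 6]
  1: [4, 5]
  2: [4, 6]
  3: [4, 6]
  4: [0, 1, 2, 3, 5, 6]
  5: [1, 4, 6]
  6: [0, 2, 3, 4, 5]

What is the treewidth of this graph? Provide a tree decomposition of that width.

The largest bag has 3 vertices, giving width 2; this decomposition certifies tw(G) ≤ 2. On the other hand G contains the 3-clique {1, 4, 5}. A clique must lie in a single bag of any decomposition, so no decomposition can have width below 2. Hence tw(G) = 2 exactly.

Treewidth 2.
One optimal decomposition is:
Bags: B1 = {4, 5, 6}  B2 = {0, 4, 6}  B3 = {2, 4, 6}  B4 = {3, 4, 6}  B5 = {1, 4, 5}
Tree: B1–B2, B2–B3, B1–B4, B1–B5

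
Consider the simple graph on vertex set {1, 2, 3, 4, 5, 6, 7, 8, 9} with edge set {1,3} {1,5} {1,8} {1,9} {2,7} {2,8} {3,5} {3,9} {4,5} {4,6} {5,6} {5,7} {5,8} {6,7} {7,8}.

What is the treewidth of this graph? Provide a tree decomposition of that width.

Treewidth 2.
One such decomposition:
Bags: B1 = {1, 5, 8}  B2 = {5, 7, 8}  B3 = {2, 7, 8}  B4 = {1, 3, 5}  B5 = {5, 6, 7}  B6 = {1, 3, 9}  B7 = {4, 5, 6}
Tree: B1–B2, B2–B3, B1–B4, B2–B5, B4–B6, B5–B7

Every bag has size at most 3, so the width is 3 − 1 = 2 and tw(G) ≤ 2. On the other hand G contains the 3-clique {1, 3, 9}. A clique must lie in a single bag of any decomposition, so no decomposition can have width below 2. Therefore the treewidth is 2.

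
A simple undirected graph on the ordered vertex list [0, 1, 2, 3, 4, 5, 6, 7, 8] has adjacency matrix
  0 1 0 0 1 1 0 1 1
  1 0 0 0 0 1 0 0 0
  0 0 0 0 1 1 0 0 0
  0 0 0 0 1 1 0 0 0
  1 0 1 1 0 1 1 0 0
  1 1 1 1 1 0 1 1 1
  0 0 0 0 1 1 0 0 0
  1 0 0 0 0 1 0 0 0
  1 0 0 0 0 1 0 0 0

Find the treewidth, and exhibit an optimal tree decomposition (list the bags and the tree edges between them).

Treewidth 2.
One such decomposition:
Bags: B1 = {2, 4, 5}  B2 = {0, 4, 5}  B3 = {0, 5, 8}  B4 = {0, 1, 5}  B5 = {0, 5, 7}  B6 = {4, 5, 6}  B7 = {3, 4, 5}
Tree: B1–B2, B2–B3, B3–B4, B3–B5, B2–B6, B2–B7

The largest bag has 3 vertices, giving width 2; this decomposition certifies tw(G) ≤ 2. Conversely, {0, 5, 8} is a clique of size 3, and the vertices of any clique must share a bag in every tree decomposition; so some bag has ≥ 3 vertices and tw(G) ≥ 2. Combining the bounds, tw(G) = 2.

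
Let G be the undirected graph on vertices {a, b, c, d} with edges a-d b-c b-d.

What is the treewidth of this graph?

A width-1 tree decomposition is:
Bags: B1 = {b, d}  B2 = {a, d}  B3 = {b, c}
Tree: B1–B2, B1–B3
Each bag holds 2 vertices, so the decomposition has width 1, which upper-bounds the treewidth. Any graph with an edge has treewidth ≥ 1, and G has the edge b–d. Combining the bounds, tw(G) = 1.

1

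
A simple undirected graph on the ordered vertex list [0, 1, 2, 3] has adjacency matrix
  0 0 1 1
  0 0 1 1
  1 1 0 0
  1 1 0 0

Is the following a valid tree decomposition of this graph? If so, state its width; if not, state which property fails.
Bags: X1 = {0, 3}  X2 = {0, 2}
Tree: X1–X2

No — vertex 1 appears in no bag.

A tree decomposition must satisfy three properties: every vertex lies in some bag; for every edge, both endpoints lie together in some bag; and for every vertex, the bags containing it form a connected subtree. Here vertex 1 appears in no bag, so the decomposition is invalid.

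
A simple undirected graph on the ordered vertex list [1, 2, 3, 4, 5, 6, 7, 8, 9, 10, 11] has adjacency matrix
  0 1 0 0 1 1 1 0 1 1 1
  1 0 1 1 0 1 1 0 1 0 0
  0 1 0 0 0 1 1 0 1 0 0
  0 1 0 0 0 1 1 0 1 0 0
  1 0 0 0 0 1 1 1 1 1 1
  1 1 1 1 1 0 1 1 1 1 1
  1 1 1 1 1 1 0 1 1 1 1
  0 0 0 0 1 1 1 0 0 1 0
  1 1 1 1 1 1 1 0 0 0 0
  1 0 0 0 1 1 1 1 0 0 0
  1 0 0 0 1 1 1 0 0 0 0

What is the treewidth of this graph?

4

A width-4 tree decomposition is:
Bags: B1 = {1, 5, 6, 7, 9}  B2 = {1, 2, 6, 7, 9}  B3 = {1, 5, 6, 7, 10}  B4 = {1, 5, 6, 7, 11}  B5 = {2, 3, 6, 7, 9}  B6 = {5, 6, 7, 8, 10}  B7 = {2, 4, 6, 7, 9}
Tree: B1–B2, B1–B3, B1–B4, B2–B5, B3–B6, B2–B7
The largest bag has 5 vertices, giving width 4; this decomposition certifies tw(G) ≤ 4. For the lower bound, the 5 vertices {5, 6, 7, 8, 10} are pairwise adjacent, and any tree decomposition puts a clique entirely inside one bag — forcing width ≥ 4. Therefore the treewidth is 4.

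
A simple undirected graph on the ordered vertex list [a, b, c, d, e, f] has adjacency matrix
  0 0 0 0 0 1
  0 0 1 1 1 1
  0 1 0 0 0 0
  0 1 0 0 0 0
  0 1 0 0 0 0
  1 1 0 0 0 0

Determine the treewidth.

A width-1 tree decomposition is:
Bags: B1 = {b, d}  B2 = {b, f}  B3 = {b, e}  B4 = {a, f}  B5 = {b, c}
Tree: B1–B2, B1–B3, B2–B4, B1–B5
The largest bag has 2 vertices, giving width 1; this decomposition certifies tw(G) ≤ 1. Since G has at least one edge (e.g. d–b), it is not an edgeless graph, so tw(G) ≥ 1. The upper and lower bounds meet at 1, so that is the treewidth.

1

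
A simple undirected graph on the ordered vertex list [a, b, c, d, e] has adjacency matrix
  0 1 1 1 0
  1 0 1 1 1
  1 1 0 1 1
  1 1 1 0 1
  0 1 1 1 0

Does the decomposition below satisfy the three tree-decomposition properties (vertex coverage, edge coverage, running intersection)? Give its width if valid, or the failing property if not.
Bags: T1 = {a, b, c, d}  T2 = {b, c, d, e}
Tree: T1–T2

Every vertex of G appears in some bag (union = {a, b, c, d, e}); every edge is covered by a bag; and for each vertex v the set of bags containing v is connected in the bag tree. The decomposition is therefore valid. The largest bag has 4 vertices, so the width is 3.

Yes; width 3.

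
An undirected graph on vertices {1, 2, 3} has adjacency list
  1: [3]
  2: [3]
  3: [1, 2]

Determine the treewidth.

1

A width-1 tree decomposition is:
Bags: B1 = {1, 3}  B2 = {2, 3}
Tree: B1–B2
The largest bag has 2 vertices, giving width 1; this decomposition certifies tw(G) ≤ 1. Since G has at least one edge (e.g. 1–3), it is not an edgeless graph, so tw(G) ≥ 1. Therefore the treewidth is 1.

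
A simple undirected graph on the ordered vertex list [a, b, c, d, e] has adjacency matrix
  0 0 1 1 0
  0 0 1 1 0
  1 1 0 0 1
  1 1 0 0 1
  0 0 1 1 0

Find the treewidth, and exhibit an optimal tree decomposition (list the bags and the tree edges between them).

Treewidth 2.
Bags: B1 = {b, c, d}  B2 = {a, c, d}  B3 = {c, d, e}
Tree: B1–B2, B2–B3

The largest bag has 3 vertices, giving width 2; this decomposition certifies tw(G) ≤ 2. Since b–d–a–c–b is a cycle in G, G is not acyclic. Forests are exactly the graphs of treewidth ≤ 1, so tw(G) ≥ 2. Hence tw(G) = 2 exactly.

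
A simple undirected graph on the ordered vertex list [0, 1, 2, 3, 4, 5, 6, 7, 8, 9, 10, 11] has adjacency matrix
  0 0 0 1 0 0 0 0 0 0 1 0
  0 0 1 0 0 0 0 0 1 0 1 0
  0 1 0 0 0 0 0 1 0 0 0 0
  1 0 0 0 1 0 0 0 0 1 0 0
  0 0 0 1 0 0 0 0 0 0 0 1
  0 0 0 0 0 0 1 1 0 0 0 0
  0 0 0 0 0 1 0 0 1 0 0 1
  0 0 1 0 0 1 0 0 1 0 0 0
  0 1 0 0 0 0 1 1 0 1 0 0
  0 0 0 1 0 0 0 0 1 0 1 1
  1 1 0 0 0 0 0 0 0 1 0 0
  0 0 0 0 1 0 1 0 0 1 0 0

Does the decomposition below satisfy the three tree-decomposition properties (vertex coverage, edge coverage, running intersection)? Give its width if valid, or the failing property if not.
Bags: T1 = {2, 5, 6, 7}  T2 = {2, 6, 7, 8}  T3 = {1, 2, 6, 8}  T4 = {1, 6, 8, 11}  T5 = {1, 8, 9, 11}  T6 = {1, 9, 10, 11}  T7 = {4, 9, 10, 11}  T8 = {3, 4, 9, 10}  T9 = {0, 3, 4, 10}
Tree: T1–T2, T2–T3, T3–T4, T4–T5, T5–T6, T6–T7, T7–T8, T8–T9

Checking the three conditions: (i) the bags cover all of {0, 1, 2, 3, 4, 5, 6, 7, 8, 9, 10, 11}; (ii) for each edge, some bag contains both endpoints; (iii) the bags containing any fixed vertex form a subtree. All hold, so the decomposition is valid with width 4 − 1 = 3.

Yes; width 3.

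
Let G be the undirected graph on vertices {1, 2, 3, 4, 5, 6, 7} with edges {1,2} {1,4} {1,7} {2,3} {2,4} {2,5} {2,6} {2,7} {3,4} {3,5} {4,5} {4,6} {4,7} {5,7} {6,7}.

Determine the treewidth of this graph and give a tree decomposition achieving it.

Treewidth 3.
One such decomposition:
Bags: B1 = {2, 4, 5, 7}  B2 = {2, 4, 6, 7}  B3 = {2, 3, 4, 5}  B4 = {1, 2, 4, 7}
Tree: B1–B2, B1–B3, B2–B4

Each bag holds 4 vertices, so the decomposition has width 3, which upper-bounds the treewidth. For the lower bound, the 4 vertices {2, 3, 4, 5} are pairwise adjacent, and any tree decomposition puts a clique entirely inside one bag — forcing width ≥ 3. Hence tw(G) = 3 exactly.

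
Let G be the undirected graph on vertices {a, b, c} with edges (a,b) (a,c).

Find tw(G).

1

A width-1 tree decomposition is:
Bags: B1 = {a, c}  B2 = {a, b}
Tree: B1–B2
Each bag holds 2 vertices, so the decomposition has width 1, which upper-bounds the treewidth. Since G has at least one edge (e.g. c–a), it is not an edgeless graph, so tw(G) ≥ 1. Hence tw(G) = 1 exactly.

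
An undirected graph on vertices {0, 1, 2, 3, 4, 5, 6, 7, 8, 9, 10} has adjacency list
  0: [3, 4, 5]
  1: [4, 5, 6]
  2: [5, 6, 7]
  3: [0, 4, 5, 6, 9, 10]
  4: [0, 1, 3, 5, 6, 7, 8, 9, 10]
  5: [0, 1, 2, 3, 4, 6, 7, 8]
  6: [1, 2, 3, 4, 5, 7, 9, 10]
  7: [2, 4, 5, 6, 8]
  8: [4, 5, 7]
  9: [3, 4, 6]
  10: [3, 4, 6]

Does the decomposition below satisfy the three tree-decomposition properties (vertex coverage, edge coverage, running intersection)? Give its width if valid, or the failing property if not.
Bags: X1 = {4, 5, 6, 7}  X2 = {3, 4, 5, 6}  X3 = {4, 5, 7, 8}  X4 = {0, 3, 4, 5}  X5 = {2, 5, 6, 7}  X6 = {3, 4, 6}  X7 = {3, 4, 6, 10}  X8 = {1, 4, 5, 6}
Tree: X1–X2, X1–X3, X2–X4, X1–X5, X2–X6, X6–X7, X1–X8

A tree decomposition must satisfy three properties: every vertex lies in some bag; for every edge, both endpoints lie together in some bag; and for every vertex, the bags containing it form a connected subtree. Here vertex 9 appears in no bag, so the decomposition is invalid.

No — vertex 9 appears in no bag.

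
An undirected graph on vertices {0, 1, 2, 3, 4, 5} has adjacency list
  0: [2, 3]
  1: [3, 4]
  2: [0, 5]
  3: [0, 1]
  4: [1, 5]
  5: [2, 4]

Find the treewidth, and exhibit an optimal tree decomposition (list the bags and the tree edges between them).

Treewidth 2.
Bags: B1 = {2, 4, 5}  B2 = {0, 2, 4}  B3 = {0, 3, 4}  B4 = {1, 3, 4}
Tree: B1–B2, B2–B3, B3–B4

The largest bag has 3 vertices, giving width 2; this decomposition certifies tw(G) ≤ 2. For the lower bound, G contains the cycle 4–5–2–0–3–1–4, so G is not a forest; only forests have treewidth ≤ 1, hence tw(G) ≥ 2. Therefore the treewidth is 2.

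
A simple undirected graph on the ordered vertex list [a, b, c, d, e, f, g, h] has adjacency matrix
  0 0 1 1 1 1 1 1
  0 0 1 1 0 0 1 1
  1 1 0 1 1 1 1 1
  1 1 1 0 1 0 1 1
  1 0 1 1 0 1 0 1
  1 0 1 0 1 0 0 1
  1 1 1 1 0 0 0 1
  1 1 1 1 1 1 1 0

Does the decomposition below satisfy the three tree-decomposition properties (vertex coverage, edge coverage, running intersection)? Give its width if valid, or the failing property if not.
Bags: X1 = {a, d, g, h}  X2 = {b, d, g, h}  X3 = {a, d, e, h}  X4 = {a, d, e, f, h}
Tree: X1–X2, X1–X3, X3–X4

A tree decomposition must satisfy three properties: every vertex lies in some bag; for every edge, both endpoints lie together in some bag; and for every vertex, the bags containing it form a connected subtree. Here vertex c appears in no bag, so the decomposition is invalid.

No — vertex c appears in no bag.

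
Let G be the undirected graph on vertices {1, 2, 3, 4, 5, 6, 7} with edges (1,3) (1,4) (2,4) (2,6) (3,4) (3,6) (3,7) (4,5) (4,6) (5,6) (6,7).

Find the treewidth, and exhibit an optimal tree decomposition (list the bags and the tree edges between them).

Treewidth 2.
One such decomposition:
Bags: B1 = {3, 4, 6}  B2 = {4, 5, 6}  B3 = {2, 4, 6}  B4 = {3, 6, 7}  B5 = {1, 3, 4}
Tree: B1–B2, B1–B3, B1–B4, B1–B5

Each bag holds 3 vertices, so the decomposition has width 2, which upper-bounds the treewidth. For the lower bound, the 3 vertices {1, 3, 4} are pairwise adjacent, and any tree decomposition puts a clique entirely inside one bag — forcing width ≥ 2. Therefore the treewidth is 2.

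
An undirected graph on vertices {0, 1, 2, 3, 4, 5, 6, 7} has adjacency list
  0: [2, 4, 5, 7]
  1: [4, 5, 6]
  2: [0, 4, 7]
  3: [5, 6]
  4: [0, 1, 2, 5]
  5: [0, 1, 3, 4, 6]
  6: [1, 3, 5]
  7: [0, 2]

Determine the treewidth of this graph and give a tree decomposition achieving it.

Each bag holds 3 vertices, so the decomposition has width 2, which upper-bounds the treewidth. Conversely, {0, 2, 4} is a clique of size 3, and the vertices of any clique must share a bag in every tree decomposition; so some bag has ≥ 3 vertices and tw(G) ≥ 2. The upper and lower bounds meet at 2, so that is the treewidth.

Treewidth 2.
One optimal decomposition is:
Bags: B1 = {1, 5, 6}  B2 = {3, 5, 6}  B3 = {1, 4, 5}  B4 = {0, 4, 5}  B5 = {0, 2, 4}  B6 = {0, 2, 7}
Tree: B1–B2, B1–B3, B3–B4, B4–B5, B5–B6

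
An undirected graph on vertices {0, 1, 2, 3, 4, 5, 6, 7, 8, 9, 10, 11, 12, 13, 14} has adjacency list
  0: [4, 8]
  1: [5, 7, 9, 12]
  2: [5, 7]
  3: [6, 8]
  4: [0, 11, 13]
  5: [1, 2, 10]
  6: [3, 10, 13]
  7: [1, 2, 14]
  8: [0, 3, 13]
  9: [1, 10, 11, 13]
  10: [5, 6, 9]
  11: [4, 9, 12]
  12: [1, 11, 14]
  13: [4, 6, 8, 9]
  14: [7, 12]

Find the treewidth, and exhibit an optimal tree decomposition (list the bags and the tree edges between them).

Each bag holds 4 vertices, so the decomposition has width 3, which upper-bounds the treewidth. For the lower bound: the 4 vertex sets {2,7,14}, {12}, {1}, {5,9,10,11} are disjoint, each induces a connected subgraph, and every pair is joined by at least one edge of G. Contracting each set to a single vertex therefore yields K_{4} as a minor, and since treewidth is minor-monotone, tw(G) ≥ tw(K_{4}) = 3. The upper and lower bounds meet at 3, so that is the treewidth.

Treewidth 3.
Bags: B1 = {2, 7, 12, 14}  B2 = {1, 2, 7, 12}  B3 = {1, 2, 5, 12}  B4 = {1, 5, 11, 12}  B5 = {1, 5, 9, 11}  B6 = {5, 9, 10, 11}  B7 = {4, 9, 10, 11}  B8 = {4, 9, 10, 13}  B9 = {4, 6, 10, 13}  B10 = {0, 4, 6, 13}  B11 = {0, 6, 8, 13}  B12 = {0, 3, 6, 8}
Tree: B1–B2, B2–B3, B3–B4, B4–B5, B5–B6, B6–B7, B7–B8, B8–B9, B9–B10, B10–B11, B11–B12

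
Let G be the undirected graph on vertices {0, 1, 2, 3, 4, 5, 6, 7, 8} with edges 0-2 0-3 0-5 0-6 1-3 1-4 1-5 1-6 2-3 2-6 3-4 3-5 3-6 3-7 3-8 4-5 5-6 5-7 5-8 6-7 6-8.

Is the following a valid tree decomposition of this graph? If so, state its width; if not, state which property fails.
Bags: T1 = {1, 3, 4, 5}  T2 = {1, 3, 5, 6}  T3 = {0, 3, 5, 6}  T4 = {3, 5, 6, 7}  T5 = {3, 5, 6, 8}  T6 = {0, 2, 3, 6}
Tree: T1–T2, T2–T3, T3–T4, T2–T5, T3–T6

Yes; width 3.

Vertex coverage: the bags together contain {0, 1, 2, 3, 4, 5, 6, 7, 8}, the full vertex set. Edge coverage: each edge of G has both endpoints in at least one bag. Running intersection: for every vertex, the bags containing it form a connected subtree. All three properties hold, so this is a valid tree decomposition of width max|bag| − 1 = 3, and hence tw(G) ≤ 3.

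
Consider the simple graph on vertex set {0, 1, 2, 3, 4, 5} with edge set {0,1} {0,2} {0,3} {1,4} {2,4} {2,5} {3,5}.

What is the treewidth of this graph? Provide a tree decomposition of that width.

Each bag holds 3 vertices, so the decomposition has width 2, which upper-bounds the treewidth. The edges 5–3–0–2–5 form a cycle, so G is not a tree and its treewidth is at least 2. Combining the bounds, tw(G) = 2.

Treewidth 2.
One such decomposition:
Bags: B1 = {2, 3, 5}  B2 = {0, 2, 3}  B3 = {0, 2, 4}  B4 = {0, 1, 4}
Tree: B1–B2, B2–B3, B3–B4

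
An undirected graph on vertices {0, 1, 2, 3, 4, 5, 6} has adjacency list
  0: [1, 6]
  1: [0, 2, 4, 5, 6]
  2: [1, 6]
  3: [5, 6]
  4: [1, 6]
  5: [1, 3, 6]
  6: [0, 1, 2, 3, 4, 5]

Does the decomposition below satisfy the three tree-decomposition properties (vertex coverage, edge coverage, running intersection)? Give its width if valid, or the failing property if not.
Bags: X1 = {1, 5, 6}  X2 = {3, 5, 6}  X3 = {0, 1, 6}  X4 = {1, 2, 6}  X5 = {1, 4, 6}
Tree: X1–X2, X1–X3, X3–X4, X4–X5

Vertex coverage: the bags together contain {0, 1, 2, 3, 4, 5, 6}, the full vertex set. Edge coverage: each edge of G has both endpoints in at least one bag. Running intersection: for every vertex, the bags containing it form a connected subtree. All three properties hold, so this is a valid tree decomposition of width max|bag| − 1 = 2, and hence tw(G) ≤ 2.

Yes; width 2.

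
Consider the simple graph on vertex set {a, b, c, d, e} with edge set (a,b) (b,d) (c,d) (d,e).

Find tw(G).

A width-1 tree decomposition is:
Bags: B1 = {a, b}  B2 = {b, d}  B3 = {c, d}  B4 = {d, e}
Tree: B1–B2, B2–B3, B2–B4
Each bag holds 2 vertices, so the decomposition has width 1, which upper-bounds the treewidth. G has an edge, so its treewidth is at least 1. Hence tw(G) = 1 exactly.

1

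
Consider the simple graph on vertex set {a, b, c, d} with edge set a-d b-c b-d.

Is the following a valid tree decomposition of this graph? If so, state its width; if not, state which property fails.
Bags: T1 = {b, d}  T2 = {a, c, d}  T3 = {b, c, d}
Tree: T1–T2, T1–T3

A tree decomposition must satisfy three properties: every vertex lies in some bag; for every edge, both endpoints lie together in some bag; and for every vertex, the bags containing it form a connected subtree. Here bags containing vertex c are not connected in the tree, so the decomposition is invalid.

No — bags containing vertex c are not connected in the tree.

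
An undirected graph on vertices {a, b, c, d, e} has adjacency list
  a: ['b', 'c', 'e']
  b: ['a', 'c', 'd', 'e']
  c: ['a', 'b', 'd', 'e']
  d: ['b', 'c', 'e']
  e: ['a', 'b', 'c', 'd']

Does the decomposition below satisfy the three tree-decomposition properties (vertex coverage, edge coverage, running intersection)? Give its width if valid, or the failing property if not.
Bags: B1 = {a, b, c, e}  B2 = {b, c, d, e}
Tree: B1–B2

Yes; width 3.

Vertex coverage: the bags together contain {a, b, c, d, e}, the full vertex set. Edge coverage: each edge of G has both endpoints in at least one bag. Running intersection: for every vertex, the bags containing it form a connected subtree. All three properties hold, so this is a valid tree decomposition of width max|bag| − 1 = 3, and hence tw(G) ≤ 3.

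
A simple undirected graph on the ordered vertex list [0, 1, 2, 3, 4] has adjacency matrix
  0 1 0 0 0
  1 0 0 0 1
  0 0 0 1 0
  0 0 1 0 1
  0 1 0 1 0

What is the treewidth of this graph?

A width-1 tree decomposition is:
Bags: B1 = {1, 4}  B2 = {3, 4}  B3 = {2, 3}  B4 = {0, 1}
Tree: B1–B2, B2–B3, B1–B4
The largest bag has 2 vertices, giving width 1; this decomposition certifies tw(G) ≤ 1. Any graph with an edge has treewidth ≥ 1, and G has the edge 1–4. Combining the bounds, tw(G) = 1.

1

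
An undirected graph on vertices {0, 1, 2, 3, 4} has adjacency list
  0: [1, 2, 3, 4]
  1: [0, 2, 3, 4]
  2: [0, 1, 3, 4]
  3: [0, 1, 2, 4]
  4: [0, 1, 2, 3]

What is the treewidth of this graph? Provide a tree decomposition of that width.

With just one bag of size 5, the width is 5 − 1 = 4, so tw(G) ≤ 4. Conversely, {0, 1, 2, 3, 4} is a clique of size 5, and the vertices of any clique must share a bag in every tree decomposition; so some bag has ≥ 5 vertices and tw(G) ≥ 4. Therefore the treewidth is 4.

Treewidth 4.
Bags: B1 = {0, 1, 2, 3, 4}
Tree: (single bag)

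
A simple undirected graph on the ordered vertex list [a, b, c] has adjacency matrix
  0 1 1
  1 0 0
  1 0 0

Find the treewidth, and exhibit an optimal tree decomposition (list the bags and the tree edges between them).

Each bag holds 2 vertices, so the decomposition has width 1, which upper-bounds the treewidth. Since G has at least one edge (e.g. a–c), it is not an edgeless graph, so tw(G) ≥ 1. Combining the bounds, tw(G) = 1.

Treewidth 1.
Bags: B1 = {a, c}  B2 = {a, b}
Tree: B1–B2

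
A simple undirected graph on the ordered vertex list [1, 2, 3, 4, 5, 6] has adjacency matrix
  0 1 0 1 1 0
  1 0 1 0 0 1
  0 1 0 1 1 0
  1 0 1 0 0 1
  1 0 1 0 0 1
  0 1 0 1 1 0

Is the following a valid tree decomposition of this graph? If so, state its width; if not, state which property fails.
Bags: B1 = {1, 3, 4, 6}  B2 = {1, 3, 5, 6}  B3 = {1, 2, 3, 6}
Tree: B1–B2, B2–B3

Checking the three conditions: (i) the bags cover all of {1, 2, 3, 4, 5, 6}; (ii) for each edge, some bag contains both endpoints; (iii) the bags containing any fixed vertex form a subtree. All hold, so the decomposition is valid with width 4 − 1 = 3.

Yes; width 3.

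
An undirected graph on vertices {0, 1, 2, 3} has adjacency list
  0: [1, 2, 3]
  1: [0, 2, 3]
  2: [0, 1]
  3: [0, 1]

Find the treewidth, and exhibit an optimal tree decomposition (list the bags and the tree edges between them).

Treewidth 2.
One such decomposition:
Bags: B1 = {0, 1, 3}  B2 = {0, 1, 2}
Tree: B1–B2

Every bag has size at most 3, so the width is 3 − 1 = 2 and tw(G) ≤ 2. Conversely, {0, 1, 2} is a clique of size 3, and the vertices of any clique must share a bag in every tree decomposition; so some bag has ≥ 3 vertices and tw(G) ≥ 2. Hence tw(G) = 2 exactly.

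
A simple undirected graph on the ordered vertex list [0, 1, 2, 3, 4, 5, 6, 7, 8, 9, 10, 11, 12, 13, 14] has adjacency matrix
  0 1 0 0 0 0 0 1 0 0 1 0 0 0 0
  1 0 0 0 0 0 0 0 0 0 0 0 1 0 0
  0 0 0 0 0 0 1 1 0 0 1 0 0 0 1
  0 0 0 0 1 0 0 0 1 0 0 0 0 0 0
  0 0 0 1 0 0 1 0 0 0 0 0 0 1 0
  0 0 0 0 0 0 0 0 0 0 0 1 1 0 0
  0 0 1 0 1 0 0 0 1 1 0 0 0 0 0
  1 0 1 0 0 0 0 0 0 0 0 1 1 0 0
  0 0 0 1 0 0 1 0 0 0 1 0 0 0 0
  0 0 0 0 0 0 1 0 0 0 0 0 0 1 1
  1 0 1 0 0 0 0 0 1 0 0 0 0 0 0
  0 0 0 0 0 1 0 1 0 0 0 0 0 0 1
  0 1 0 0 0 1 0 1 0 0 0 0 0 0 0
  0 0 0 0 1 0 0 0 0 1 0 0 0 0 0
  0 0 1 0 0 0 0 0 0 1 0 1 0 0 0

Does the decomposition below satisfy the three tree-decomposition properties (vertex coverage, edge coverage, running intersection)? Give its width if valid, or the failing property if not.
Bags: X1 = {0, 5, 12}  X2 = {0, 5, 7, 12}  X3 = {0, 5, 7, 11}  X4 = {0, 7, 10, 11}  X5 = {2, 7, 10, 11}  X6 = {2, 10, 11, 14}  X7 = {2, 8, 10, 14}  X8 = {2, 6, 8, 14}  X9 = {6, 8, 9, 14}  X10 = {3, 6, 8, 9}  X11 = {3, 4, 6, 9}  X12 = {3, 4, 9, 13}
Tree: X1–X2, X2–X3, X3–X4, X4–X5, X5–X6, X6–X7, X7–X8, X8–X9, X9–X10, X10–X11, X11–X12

A tree decomposition must satisfy three properties: every vertex lies in some bag; for every edge, both endpoints lie together in some bag; and for every vertex, the bags containing it form a connected subtree. Here vertex 1 appears in no bag, so the decomposition is invalid.

No — vertex 1 appears in no bag.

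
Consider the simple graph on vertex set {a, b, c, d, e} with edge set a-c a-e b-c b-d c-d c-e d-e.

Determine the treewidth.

A width-2 tree decomposition is:
Bags: B1 = {b, c, d}  B2 = {c, d, e}  B3 = {a, c, e}
Tree: B1–B2, B2–B3
Every bag has size at most 3, so the width is 3 − 1 = 2 and tw(G) ≤ 2. On the other hand G contains the 3-clique {c, d, e}. A clique must lie in a single bag of any decomposition, so no decomposition can have width below 2. Hence tw(G) = 2 exactly.

2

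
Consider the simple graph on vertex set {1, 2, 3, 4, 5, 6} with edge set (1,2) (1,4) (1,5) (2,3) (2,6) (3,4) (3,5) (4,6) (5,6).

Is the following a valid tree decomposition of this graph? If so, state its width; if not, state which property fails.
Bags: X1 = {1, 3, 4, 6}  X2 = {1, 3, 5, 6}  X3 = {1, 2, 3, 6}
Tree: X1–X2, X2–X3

Every vertex of G appears in some bag (union = {1, 2, 3, 4, 5, 6}); every edge is covered by a bag; and for each vertex v the set of bags containing v is connected in the bag tree. The decomposition is therefore valid. The largest bag has 4 vertices, so the width is 3.

Yes; width 3.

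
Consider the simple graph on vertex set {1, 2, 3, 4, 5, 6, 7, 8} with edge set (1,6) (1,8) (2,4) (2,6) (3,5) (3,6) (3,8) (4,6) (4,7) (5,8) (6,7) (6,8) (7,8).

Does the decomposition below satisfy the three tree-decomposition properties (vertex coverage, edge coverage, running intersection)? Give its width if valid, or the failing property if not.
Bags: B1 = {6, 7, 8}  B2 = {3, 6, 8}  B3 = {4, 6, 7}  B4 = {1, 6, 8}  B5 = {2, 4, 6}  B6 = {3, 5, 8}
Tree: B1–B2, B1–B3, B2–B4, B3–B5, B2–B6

Yes; width 2.

Vertex coverage: the bags together contain {1, 2, 3, 4, 5, 6, 7, 8}, the full vertex set. Edge coverage: each edge of G has both endpoints in at least one bag. Running intersection: for every vertex, the bags containing it form a connected subtree. All three properties hold, so this is a valid tree decomposition of width max|bag| − 1 = 2, and hence tw(G) ≤ 2.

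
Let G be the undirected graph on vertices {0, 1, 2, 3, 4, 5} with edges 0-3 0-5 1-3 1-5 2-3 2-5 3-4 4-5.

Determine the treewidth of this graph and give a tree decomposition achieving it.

The largest bag has 3 vertices, giving width 2; this decomposition certifies tw(G) ≤ 2. The edges 2–5–0–3–2 form a cycle, so G is not a tree and its treewidth is at least 2. Combining the bounds, tw(G) = 2.

Treewidth 2.
One optimal decomposition is:
Bags: B1 = {2, 3, 5}  B2 = {0, 3, 5}  B3 = {1, 3, 5}  B4 = {3, 4, 5}
Tree: B1–B2, B2–B3, B3–B4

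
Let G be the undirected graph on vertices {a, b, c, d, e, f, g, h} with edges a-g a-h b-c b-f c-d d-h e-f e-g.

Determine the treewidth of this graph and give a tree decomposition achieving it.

The largest bag has 3 vertices, giving width 2; this decomposition certifies tw(G) ≤ 2. For the lower bound, G contains the cycle c–b–f–e–g–a–h–d–c, so G is not a forest; only forests have treewidth ≤ 1, hence tw(G) ≥ 2. Combining the bounds, tw(G) = 2.

Treewidth 2.
One such decomposition:
Bags: B1 = {b, c, f}  B2 = {c, e, f}  B3 = {c, e, g}  B4 = {a, c, g}  B5 = {a, c, h}  B6 = {c, d, h}
Tree: B1–B2, B2–B3, B3–B4, B4–B5, B5–B6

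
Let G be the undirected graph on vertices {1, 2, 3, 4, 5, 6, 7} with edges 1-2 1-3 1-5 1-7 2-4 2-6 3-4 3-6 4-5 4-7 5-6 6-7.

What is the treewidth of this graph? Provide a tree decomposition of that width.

Treewidth 3.
One optimal decomposition is:
Bags: B1 = {1, 2, 4, 6}  B2 = {1, 4, 5, 6}  B3 = {1, 3, 4, 6}  B4 = {1, 4, 6, 7}
Tree: B1–B2, B2–B3, B3–B4

The largest bag has 4 vertices, giving width 3; this decomposition certifies tw(G) ≤ 3. For the lower bound: the 4 vertex sets {1,2}, {5,6}, {4}, {3} are disjoint, each induces a connected subgraph, and every pair is joined by at least one edge of G. Contracting each set to a single vertex therefore yields K_{4} as a minor, and since treewidth is minor-monotone, tw(G) ≥ tw(K_{4}) = 3. Hence tw(G) = 3 exactly.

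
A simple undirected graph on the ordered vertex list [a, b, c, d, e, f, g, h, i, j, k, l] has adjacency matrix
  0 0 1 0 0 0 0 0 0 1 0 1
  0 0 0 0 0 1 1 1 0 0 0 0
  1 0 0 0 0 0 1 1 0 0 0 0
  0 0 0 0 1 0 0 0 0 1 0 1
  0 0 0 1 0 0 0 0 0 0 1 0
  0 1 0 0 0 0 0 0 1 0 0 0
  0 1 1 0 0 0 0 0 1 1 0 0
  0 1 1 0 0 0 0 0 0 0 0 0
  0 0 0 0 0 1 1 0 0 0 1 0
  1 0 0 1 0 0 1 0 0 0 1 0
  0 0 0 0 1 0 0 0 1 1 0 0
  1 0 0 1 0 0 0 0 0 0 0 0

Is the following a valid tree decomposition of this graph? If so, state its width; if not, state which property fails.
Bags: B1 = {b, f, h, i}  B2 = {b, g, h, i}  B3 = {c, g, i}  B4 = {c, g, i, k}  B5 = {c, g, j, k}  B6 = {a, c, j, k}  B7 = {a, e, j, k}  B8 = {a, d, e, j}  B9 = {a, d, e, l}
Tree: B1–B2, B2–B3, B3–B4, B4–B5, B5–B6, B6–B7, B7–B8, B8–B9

No — edge (h,c) lies in no bag.

A tree decomposition must satisfy three properties: every vertex lies in some bag; for every edge, both endpoints lie together in some bag; and for every vertex, the bags containing it form a connected subtree. Here edge (h,c) lies in no bag, so the decomposition is invalid.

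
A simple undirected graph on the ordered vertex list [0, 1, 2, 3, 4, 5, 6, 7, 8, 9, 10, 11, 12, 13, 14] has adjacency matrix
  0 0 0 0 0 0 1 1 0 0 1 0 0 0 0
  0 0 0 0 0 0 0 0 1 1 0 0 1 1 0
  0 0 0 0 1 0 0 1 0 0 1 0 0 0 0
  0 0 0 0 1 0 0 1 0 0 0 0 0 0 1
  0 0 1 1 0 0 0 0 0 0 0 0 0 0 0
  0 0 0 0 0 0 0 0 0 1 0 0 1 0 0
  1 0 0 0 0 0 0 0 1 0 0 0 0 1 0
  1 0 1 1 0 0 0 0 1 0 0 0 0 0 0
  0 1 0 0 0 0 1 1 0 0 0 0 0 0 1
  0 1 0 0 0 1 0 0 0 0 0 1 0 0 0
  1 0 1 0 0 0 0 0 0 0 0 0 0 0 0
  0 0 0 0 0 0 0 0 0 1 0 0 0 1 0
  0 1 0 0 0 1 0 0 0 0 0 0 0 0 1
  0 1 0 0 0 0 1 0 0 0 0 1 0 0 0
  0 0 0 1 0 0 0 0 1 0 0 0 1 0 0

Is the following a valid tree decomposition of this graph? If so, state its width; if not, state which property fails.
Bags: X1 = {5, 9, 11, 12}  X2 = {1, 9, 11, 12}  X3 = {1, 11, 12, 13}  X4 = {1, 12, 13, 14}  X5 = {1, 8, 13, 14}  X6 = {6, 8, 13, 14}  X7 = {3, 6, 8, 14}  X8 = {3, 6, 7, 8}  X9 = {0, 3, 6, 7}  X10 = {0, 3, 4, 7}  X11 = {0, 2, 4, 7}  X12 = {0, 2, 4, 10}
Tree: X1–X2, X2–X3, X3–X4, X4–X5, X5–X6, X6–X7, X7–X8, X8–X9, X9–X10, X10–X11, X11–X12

Every vertex of G appears in some bag (union = {0, 1, 2, 3, 4, 5, 6, 7, 8, 9, 10, 11, 12, 13, 14}); every edge is covered by a bag; and for each vertex v the set of bags containing v is connected in the bag tree. The decomposition is therefore valid. The largest bag has 4 vertices, so the width is 3.

Yes; width 3.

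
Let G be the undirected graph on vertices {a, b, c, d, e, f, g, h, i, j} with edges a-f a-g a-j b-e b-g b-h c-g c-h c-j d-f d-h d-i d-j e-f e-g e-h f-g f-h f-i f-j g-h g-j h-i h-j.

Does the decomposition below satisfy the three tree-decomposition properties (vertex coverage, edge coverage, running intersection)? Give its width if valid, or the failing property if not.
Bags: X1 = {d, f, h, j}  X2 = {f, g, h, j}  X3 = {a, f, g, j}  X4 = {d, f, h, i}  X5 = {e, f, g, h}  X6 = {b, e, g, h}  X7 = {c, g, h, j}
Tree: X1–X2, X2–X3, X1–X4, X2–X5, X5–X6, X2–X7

Yes; width 3.

Every vertex of G appears in some bag (union = {a, b, c, d, e, f, g, h, i, j}); every edge is covered by a bag; and for each vertex v the set of bags containing v is connected in the bag tree. The decomposition is therefore valid. The largest bag has 4 vertices, so the width is 3.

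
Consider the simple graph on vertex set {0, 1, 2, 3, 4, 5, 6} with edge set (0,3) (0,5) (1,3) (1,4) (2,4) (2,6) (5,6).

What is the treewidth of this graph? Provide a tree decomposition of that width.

Treewidth 2.
One such decomposition:
Bags: B1 = {2, 5, 6}  B2 = {0, 2, 5}  B3 = {0, 2, 3}  B4 = {1, 2, 3}  B5 = {1, 2, 4}
Tree: B1–B2, B2–B3, B3–B4, B4–B5

The largest bag has 3 vertices, giving width 2; this decomposition certifies tw(G) ≤ 2. For the lower bound, G contains the cycle 2–6–5–0–3–1–4–2, so G is not a forest; only forests have treewidth ≤ 1, hence tw(G) ≥ 2. Combining the bounds, tw(G) = 2.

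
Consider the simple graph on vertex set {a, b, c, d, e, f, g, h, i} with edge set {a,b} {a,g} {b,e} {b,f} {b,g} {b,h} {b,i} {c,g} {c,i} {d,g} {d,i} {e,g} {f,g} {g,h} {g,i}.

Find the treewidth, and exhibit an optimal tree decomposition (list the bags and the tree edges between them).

The largest bag has 3 vertices, giving width 2; this decomposition certifies tw(G) ≤ 2. For the lower bound, the 3 vertices {d, g, i} are pairwise adjacent, and any tree decomposition puts a clique entirely inside one bag — forcing width ≥ 2. Combining the bounds, tw(G) = 2.

Treewidth 2.
One such decomposition:
Bags: B1 = {b, g, i}  B2 = {b, g, h}  B3 = {b, e, g}  B4 = {c, g, i}  B5 = {a, b, g}  B6 = {d, g, i}  B7 = {b, f, g}
Tree: B1–B2, B1–B3, B1–B4, B3–B5, B1–B6, B5–B7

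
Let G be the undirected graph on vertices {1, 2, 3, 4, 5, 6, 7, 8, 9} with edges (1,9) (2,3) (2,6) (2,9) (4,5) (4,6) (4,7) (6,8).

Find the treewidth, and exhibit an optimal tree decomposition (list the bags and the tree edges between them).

The largest bag has 2 vertices, giving width 1; this decomposition certifies tw(G) ≤ 1. Since G has at least one edge (e.g. 4–6), it is not an edgeless graph, so tw(G) ≥ 1. Combining the bounds, tw(G) = 1.

Treewidth 1.
One such decomposition:
Bags: B1 = {4, 6}  B2 = {4, 5}  B3 = {2, 6}  B4 = {2, 9}  B5 = {2, 3}  B6 = {6, 8}  B7 = {4, 7}  B8 = {1, 9}
Tree: B1–B2, B1–B3, B3–B4, B3–B5, B3–B6, B2–B7, B4–B8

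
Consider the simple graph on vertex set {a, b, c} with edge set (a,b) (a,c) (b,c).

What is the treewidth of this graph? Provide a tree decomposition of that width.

A single bag containing all 3 vertices is trivially a valid decomposition of width 2. For the lower bound, the 3 vertices {a, b, c} are pairwise adjacent, and any tree decomposition puts a clique entirely inside one bag — forcing width ≥ 2. Therefore the treewidth is 2.

Treewidth 2.
One such decomposition:
Bags: B1 = {a, b, c}
Tree: (single bag)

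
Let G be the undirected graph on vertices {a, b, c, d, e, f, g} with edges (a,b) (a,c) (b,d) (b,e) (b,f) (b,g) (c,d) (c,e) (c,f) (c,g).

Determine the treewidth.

A width-2 tree decomposition is:
Bags: B1 = {b, c, f}  B2 = {b, c, e}  B3 = {b, c, d}  B4 = {a, b, c}  B5 = {b, c, g}
Tree: B1–B2, B2–B3, B3–B4, B4–B5
Every bag has size at most 3, so the width is 3 − 1 = 2 and tw(G) ≤ 2. For the lower bound, G contains the cycle b–f–c–e–b, so G is not a forest; only forests have treewidth ≤ 1, hence tw(G) ≥ 2. Therefore the treewidth is 2.

2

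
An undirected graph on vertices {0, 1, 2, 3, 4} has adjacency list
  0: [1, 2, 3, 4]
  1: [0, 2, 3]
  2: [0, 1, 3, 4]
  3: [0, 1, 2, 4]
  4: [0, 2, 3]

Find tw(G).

A width-3 tree decomposition is:
Bags: B1 = {0, 2, 3, 4}  B2 = {0, 1, 2, 3}
Tree: B1–B2
The largest bag has 4 vertices, giving width 3; this decomposition certifies tw(G) ≤ 3. For the lower bound, the 4 vertices {0, 1, 2, 3} are pairwise adjacent, and any tree decomposition puts a clique entirely inside one bag — forcing width ≥ 3. The upper and lower bounds meet at 3, so that is the treewidth.

3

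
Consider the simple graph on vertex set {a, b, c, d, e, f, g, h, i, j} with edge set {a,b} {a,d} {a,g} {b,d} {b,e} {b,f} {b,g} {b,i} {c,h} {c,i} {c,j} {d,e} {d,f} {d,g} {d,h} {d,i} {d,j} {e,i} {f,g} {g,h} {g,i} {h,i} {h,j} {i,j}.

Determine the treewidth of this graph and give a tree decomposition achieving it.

Treewidth 3.
One optimal decomposition is:
Bags: B1 = {b, d, f, g}  B2 = {b, d, g, i}  B3 = {d, g, h, i}  B4 = {b, d, e, i}  B5 = {d, h, i, j}  B6 = {a, b, d, g}  B7 = {c, h, i, j}
Tree: B1–B2, B2–B3, B2–B4, B3–B5, B2–B6, B5–B7

The largest bag has 4 vertices, giving width 3; this decomposition certifies tw(G) ≤ 3. Conversely, {d, g, h, i} is a clique of size 4, and the vertices of any clique must share a bag in every tree decomposition; so some bag has ≥ 4 vertices and tw(G) ≥ 3. Hence tw(G) = 3 exactly.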